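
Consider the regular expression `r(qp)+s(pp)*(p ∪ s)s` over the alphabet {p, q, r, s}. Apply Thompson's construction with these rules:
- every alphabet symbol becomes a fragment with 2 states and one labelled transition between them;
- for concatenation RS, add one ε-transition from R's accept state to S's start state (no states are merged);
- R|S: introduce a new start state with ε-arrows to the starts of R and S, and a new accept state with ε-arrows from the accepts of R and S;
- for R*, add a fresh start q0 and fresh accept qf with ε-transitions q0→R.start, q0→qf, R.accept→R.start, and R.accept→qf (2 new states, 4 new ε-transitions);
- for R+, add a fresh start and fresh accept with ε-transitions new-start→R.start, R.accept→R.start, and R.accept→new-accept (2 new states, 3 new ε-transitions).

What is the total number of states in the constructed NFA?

Bottom-up over the parse tree:
Each of the 9 symbol leaves contributes a 2-state fragment.
  qp : 4 states
  (qp)+ : 6 states
  pp : 4 states
  (pp)* : 6 states
  p ∪ s : 6 states
  r(qp)+s(pp)*(p ∪ s)s : 24 states

24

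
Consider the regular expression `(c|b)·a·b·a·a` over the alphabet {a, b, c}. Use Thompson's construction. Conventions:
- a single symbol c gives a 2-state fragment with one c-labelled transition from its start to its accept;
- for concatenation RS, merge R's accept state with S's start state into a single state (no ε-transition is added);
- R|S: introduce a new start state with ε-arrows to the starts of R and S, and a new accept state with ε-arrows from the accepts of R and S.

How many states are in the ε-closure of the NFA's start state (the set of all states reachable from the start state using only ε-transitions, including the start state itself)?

Compute the ε-closure size of each fragment's start state recursively; a symbol fragment's start has no outgoing ε-edge, so its closure is just itself (size 1).
  c|b → new start ε-reaches every alternative's start; none of them accept ε, so the new accept is not reached: C = 1 + 1 + 1 = 3
  (c|b)·a·b·a·a → C equals the left operand's closure size = 3 (its accept is not ε-reachable, so the closure stops there)

3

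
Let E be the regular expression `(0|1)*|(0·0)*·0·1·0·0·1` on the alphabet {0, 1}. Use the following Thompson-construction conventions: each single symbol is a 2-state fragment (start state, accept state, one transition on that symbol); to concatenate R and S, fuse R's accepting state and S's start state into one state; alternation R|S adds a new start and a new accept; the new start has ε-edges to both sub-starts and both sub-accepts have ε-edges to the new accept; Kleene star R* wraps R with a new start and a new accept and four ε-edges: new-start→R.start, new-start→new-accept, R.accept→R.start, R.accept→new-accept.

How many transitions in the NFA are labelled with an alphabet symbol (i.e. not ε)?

Bottom-up over the parse tree:
Each of the 9 symbol leaves contributes exactly 1 symbol transition.
  0|1 : 2 symbol transitions
  (0|1)* : 2 symbol transitions
  0·0 : 2 symbol transitions
  (0·0)* : 2 symbol transitions
  (0·0)*·0·1·0·0·1 : 7 symbol transitions
  (0|1)*|(0·0)*·0·1·0·0·1 : 9 symbol transitions

9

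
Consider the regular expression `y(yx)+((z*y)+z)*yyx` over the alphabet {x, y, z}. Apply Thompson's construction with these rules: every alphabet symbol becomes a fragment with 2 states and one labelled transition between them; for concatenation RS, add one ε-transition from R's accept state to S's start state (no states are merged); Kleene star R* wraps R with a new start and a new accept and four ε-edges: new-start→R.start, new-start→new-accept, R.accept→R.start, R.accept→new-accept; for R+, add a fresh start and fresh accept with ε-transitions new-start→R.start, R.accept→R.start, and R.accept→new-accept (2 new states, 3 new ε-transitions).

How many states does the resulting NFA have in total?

Bottom-up over the parse tree:
Each of the 9 symbol leaves contributes a 2-state fragment.
  yx = 4 states
  (yx)+ = 6 states
  z* = 4 states
  z*y = 6 states
  (z*y)+ = 8 states
  (z*y)+z = 10 states
  ((z*y)+z)* = 12 states
  y(yx)+((z*y)+z)*yyx = 26 states

26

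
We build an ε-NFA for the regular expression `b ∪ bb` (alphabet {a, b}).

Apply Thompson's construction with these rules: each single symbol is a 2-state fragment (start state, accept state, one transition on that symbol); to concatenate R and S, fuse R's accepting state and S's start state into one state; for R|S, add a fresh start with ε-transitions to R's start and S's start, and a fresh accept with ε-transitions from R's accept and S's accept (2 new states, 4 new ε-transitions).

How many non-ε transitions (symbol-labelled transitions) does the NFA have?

Bottom-up over the parse tree:
Each of the 3 symbol leaves contributes exactly 1 symbol transition.
  bb = 2 symbol transitions
  b ∪ bb = 3 symbol transitions

3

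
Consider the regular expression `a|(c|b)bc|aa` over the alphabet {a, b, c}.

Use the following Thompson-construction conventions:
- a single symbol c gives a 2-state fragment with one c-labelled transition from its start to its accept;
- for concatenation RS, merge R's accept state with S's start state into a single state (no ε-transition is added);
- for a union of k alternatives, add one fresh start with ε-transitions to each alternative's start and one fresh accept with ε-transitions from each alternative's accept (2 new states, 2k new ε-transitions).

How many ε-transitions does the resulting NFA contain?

10

Per subexpression:
Each of the 7 symbol leaves contributes 0 ε-transitions.
  c|b → 4 ε-transitions
  (c|b)bc → 4 ε-transitions
  aa → 0 ε-transitions
  a|(c|b)bc|aa → 10 ε-transitions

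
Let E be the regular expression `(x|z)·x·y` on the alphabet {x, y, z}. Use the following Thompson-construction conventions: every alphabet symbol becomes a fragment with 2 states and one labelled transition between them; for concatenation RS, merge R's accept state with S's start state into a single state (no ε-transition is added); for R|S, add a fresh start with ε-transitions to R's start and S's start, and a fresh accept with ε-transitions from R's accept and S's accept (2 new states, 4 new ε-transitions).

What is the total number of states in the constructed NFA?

8

Building bottom-up:
Each of the 4 symbol leaves contributes a 2-state fragment.
  x|z → 6 states
  (x|z)·x·y → 8 states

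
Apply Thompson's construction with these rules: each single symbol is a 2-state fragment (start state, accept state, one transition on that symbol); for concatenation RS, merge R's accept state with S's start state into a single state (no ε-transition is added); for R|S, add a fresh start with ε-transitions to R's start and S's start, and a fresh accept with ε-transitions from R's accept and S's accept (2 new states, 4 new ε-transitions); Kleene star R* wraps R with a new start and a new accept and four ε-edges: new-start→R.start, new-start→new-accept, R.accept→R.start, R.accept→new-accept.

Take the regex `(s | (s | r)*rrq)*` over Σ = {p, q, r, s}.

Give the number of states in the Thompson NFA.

Bottom-up over the parse tree:
Each of the 6 symbol leaves contributes a 2-state fragment.
  s | r = 6 states
  (s | r)* = 8 states
  (s | r)*rrq = 11 states
  s | (s | r)*rrq = 15 states
  (s | (s | r)*rrq)* = 17 states

17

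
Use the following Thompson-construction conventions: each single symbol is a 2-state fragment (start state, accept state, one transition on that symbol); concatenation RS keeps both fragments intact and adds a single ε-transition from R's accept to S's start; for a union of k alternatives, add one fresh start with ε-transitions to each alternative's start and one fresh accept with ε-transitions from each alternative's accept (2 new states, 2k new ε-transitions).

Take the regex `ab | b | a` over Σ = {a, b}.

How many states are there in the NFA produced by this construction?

Bottom-up over the parse tree:
Each of the 4 symbol leaves contributes a 2-state fragment.
  ab → 4 states
  ab | b | a → 10 states

10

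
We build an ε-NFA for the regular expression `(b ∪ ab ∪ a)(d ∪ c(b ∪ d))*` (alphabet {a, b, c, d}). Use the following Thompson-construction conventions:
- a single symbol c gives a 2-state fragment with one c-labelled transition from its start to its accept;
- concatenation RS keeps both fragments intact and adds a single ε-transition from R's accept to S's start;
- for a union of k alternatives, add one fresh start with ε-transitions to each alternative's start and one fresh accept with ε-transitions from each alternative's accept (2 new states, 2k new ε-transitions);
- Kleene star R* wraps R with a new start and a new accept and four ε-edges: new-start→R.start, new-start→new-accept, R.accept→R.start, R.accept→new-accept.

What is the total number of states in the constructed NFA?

24

Per subexpression:
Each of the 8 symbol leaves contributes a 2-state fragment.
  ab = 4 states
  b ∪ ab ∪ a = 10 states
  b ∪ d = 6 states
  c(b ∪ d) = 8 states
  d ∪ c(b ∪ d) = 12 states
  (d ∪ c(b ∪ d))* = 14 states
  (b ∪ ab ∪ a)(d ∪ c(b ∪ d))* = 24 states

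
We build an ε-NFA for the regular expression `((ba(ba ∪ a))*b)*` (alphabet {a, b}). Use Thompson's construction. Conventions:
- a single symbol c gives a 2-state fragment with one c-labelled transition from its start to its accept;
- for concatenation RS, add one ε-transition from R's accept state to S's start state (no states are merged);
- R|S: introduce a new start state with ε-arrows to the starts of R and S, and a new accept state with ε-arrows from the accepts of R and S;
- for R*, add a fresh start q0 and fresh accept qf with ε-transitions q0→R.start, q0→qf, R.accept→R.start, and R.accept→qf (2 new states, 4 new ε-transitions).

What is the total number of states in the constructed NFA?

18

Bottom-up over the parse tree:
Each of the 6 symbol leaves contributes a 2-state fragment.
  ba — 4 states
  ba ∪ a — 8 states
  ba(ba ∪ a) — 12 states
  (ba(ba ∪ a))* — 14 states
  (ba(ba ∪ a))*b — 16 states
  ((ba(ba ∪ a))*b)* — 18 states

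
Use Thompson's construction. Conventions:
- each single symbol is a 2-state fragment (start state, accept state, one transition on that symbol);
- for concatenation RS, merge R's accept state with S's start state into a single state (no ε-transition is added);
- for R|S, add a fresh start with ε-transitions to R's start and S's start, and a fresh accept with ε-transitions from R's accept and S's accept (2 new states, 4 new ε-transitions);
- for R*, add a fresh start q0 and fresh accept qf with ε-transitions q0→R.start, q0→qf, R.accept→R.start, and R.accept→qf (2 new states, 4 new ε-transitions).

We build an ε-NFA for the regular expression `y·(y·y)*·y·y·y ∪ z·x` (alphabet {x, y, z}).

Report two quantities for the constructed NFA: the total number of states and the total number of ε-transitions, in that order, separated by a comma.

14, 8

Bottom-up over the parse tree:
Each of the 8 symbol leaves contributes 2 states and 0 ε-transitions.
  y·y → 3 states, 0 ε-transitions
  (y·y)* → 5 states, 4 ε-transitions
  y·(y·y)*·y·y·y → 9 states, 4 ε-transitions
  z·x → 3 states, 0 ε-transitions
  y·(y·y)*·y·y·y ∪ z·x → 14 states, 8 ε-transitions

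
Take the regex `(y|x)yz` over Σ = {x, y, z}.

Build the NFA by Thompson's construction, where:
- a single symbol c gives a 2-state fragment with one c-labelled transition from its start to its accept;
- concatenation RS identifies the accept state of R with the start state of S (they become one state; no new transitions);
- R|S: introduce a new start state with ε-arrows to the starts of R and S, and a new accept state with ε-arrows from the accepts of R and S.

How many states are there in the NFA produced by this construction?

8

Recursing over subexpressions:
Each of the 4 symbol leaves contributes a 2-state fragment.
  y|x : 6 states
  (y|x)yz : 8 states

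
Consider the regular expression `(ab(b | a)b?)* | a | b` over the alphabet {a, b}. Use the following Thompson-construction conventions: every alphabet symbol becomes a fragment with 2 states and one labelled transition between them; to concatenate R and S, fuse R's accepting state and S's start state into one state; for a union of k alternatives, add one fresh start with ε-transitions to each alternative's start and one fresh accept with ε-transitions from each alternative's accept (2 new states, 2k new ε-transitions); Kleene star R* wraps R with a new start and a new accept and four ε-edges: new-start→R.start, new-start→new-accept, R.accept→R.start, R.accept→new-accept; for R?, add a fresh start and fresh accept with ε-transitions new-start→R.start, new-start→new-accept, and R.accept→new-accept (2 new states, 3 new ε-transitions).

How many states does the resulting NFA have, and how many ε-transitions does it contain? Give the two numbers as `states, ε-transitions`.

19, 17

Recursing over subexpressions:
Each of the 7 symbol leaves contributes 2 states and 0 ε-transitions.
  b | a → 6 states, 4 ε-transitions
  b? → 4 states, 3 ε-transitions
  ab(b | a)b? → 11 states, 7 ε-transitions
  (ab(b | a)b?)* → 13 states, 11 ε-transitions
  (ab(b | a)b?)* | a | b → 19 states, 17 ε-transitions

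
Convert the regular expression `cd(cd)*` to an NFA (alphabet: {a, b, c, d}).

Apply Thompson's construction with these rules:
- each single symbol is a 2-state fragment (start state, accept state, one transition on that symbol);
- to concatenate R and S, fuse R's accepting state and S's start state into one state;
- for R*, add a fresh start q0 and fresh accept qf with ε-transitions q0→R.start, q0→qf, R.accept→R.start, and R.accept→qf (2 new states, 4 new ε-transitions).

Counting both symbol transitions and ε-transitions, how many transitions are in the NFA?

By structural recursion:
Each of the 4 symbol leaves contributes 1 transition (1 symbol, 0 ε).
  cd : 2 transitions (2 symbol, 0 ε)
  (cd)* : 6 transitions (2 symbol, 4 ε)
  cd(cd)* : 8 transitions (4 symbol, 4 ε)

8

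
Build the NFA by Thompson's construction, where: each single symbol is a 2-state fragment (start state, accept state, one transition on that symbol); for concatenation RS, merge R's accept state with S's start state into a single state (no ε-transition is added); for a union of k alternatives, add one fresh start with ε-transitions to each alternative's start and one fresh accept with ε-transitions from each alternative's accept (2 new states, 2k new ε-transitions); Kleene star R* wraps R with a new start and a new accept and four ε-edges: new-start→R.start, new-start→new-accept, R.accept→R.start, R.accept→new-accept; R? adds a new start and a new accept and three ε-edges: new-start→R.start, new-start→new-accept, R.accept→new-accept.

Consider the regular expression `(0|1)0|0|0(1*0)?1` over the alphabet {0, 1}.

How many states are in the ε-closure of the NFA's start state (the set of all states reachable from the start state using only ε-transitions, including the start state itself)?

Let C(F) = |ε-closure(F.start)| within fragment F, and note whether F accepts ε. Symbol fragments have C = 1 and do not accept ε. Then:
  0|1 — |ε-closure| = 1 + 1 + 1 = 3 (the new accept is not ε-reachable since no branch accepts ε)
  (0|1)0 — |ε-closure| equals the left operand's closure size = 3 (its accept is not ε-reachable, so the closure stops there)
  1* — the star's fresh start ε-reaches both the body's start and the fresh accept: |ε-closure| = 2 + 1 = 3
  1*0 — the left operand accepts ε, so the closure extends into the next operand (the shared merged state is already counted); |ε-closure| = 3 + (1−1) = 3
  (1*0)? — new start has ε-edges to the inner start and to the new accept, so |ε-closure| = 2 + 3 = 5
  0(1*0)?1 — |ε-closure| equals the left operand's closure size = 1 (its accept is not ε-reachable, so the closure stops there)
  (0|1)0|0|0(1*0)?1 — |ε-closure| = 1 + 3 + 1 + 1 = 6 (the new accept is not ε-reachable since no branch accepts ε)

6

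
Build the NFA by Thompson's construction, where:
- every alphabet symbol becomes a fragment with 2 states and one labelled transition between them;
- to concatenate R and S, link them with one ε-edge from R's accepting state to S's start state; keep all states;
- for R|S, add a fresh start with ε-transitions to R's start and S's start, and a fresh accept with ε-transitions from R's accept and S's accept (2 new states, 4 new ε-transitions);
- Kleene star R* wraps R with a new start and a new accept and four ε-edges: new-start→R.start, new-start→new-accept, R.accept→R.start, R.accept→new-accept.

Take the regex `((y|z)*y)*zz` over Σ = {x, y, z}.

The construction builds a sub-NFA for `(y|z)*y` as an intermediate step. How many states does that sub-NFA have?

10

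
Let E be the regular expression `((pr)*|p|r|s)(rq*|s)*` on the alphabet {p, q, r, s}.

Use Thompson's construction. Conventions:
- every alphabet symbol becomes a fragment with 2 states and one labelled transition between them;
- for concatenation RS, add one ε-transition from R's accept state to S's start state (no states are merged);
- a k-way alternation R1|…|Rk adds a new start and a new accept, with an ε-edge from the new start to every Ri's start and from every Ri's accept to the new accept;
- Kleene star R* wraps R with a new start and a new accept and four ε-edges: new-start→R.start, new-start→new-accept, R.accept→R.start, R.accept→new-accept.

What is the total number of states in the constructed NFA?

Per subexpression:
Each of the 8 symbol leaves contributes a 2-state fragment.
  pr = 4 states
  (pr)* = 6 states
  (pr)*|p|r|s = 14 states
  q* = 4 states
  rq* = 6 states
  rq*|s = 10 states
  (rq*|s)* = 12 states
  ((pr)*|p|r|s)(rq*|s)* = 26 states

26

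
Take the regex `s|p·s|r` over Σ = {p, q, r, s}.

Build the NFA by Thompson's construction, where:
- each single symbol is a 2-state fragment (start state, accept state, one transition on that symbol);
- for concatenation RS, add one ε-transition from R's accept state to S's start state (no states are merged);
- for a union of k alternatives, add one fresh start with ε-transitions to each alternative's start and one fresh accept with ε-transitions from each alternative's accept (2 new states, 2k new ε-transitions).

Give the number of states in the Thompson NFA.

Recursing over subexpressions:
Each of the 4 symbol leaves contributes a 2-state fragment.
  p·s — 4 states
  s|p·s|r — 10 states

10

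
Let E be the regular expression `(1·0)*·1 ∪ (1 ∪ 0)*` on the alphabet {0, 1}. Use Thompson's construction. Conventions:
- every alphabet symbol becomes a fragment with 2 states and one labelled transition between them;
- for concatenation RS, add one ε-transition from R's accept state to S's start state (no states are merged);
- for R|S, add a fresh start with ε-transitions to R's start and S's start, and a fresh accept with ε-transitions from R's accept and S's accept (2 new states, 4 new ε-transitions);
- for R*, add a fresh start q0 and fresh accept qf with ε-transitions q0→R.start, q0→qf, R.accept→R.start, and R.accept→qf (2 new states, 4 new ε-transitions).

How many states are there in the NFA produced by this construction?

18

By structural recursion:
Each of the 5 symbol leaves contributes a 2-state fragment.
  1·0 — 4 states
  (1·0)* — 6 states
  (1·0)*·1 — 8 states
  1 ∪ 0 — 6 states
  (1 ∪ 0)* — 8 states
  (1·0)*·1 ∪ (1 ∪ 0)* — 18 states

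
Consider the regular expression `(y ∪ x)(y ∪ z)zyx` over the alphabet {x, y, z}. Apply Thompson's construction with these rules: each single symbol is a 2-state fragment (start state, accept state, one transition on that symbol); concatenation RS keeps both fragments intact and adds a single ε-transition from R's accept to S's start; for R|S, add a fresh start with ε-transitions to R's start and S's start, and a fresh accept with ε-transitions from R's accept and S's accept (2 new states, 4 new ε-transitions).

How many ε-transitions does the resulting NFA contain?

Recursing over subexpressions:
Each of the 7 symbol leaves contributes 0 ε-transitions.
  y ∪ x → 4 ε-transitions
  y ∪ z → 4 ε-transitions
  (y ∪ x)(y ∪ z)zyx → 12 ε-transitions

12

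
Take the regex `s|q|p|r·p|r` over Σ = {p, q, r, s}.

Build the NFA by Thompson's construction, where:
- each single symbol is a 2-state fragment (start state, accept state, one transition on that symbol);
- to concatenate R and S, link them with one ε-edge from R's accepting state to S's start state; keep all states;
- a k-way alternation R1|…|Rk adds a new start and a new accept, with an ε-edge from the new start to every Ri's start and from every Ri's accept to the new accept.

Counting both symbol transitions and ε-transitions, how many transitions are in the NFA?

Recursing over subexpressions:
Each of the 6 symbol leaves contributes 1 transition (1 symbol, 0 ε).
  r·p → 3 transitions (2 symbol, 1 ε)
  s|q|p|r·p|r → 17 transitions (6 symbol, 11 ε)

17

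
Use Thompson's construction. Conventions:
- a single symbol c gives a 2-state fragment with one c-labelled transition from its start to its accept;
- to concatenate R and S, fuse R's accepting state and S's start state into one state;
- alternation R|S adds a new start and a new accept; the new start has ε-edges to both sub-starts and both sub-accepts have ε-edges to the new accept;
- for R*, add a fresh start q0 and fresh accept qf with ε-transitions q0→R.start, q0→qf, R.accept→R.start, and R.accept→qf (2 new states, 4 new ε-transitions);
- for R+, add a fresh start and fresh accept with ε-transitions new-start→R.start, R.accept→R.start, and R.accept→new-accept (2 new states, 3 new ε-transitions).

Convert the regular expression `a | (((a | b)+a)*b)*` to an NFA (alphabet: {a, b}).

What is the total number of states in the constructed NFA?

18

Bottom-up over the parse tree:
Each of the 5 symbol leaves contributes a 2-state fragment.
  a | b → 6 states
  (a | b)+ → 8 states
  (a | b)+a → 9 states
  ((a | b)+a)* → 11 states
  ((a | b)+a)*b → 12 states
  (((a | b)+a)*b)* → 14 states
  a | (((a | b)+a)*b)* → 18 states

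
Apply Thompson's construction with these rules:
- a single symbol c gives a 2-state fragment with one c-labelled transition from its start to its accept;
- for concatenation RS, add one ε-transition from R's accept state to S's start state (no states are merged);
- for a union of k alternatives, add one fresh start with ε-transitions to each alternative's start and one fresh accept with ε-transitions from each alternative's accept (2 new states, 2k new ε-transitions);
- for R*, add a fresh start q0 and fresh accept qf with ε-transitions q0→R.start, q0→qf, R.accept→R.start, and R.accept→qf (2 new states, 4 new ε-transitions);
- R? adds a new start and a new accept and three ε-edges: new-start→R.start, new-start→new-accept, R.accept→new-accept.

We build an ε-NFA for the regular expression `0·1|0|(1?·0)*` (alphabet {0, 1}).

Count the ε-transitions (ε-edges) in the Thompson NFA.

15

Recursing over subexpressions:
Each of the 5 symbol leaves contributes 0 ε-transitions.
  0·1 = 1 ε-transition
  1? = 3 ε-transitions
  1?·0 = 4 ε-transitions
  (1?·0)* = 8 ε-transitions
  0·1|0|(1?·0)* = 15 ε-transitions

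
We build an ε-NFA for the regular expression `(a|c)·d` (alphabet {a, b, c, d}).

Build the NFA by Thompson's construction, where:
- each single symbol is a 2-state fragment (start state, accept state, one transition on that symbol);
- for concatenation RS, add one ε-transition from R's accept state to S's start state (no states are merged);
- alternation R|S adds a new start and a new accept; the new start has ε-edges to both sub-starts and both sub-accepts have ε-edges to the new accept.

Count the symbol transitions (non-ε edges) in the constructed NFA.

3

By structural recursion:
Each of the 3 symbol leaves contributes exactly 1 symbol transition.
  a|c — 2 symbol transitions
  (a|c)·d — 3 symbol transitions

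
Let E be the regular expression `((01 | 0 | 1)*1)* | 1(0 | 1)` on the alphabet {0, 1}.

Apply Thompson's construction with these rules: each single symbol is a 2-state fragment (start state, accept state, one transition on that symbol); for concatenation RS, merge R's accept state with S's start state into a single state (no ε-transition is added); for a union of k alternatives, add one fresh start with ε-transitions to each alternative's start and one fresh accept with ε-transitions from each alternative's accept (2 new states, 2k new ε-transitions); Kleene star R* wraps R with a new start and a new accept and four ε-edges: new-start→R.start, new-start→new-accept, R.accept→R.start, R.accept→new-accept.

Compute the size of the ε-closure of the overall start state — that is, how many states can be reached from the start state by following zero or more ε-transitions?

Compute the ε-closure size of each fragment's start state recursively; a symbol fragment's start has no outgoing ε-edge, so its closure is just itself (size 1).
  01 — C equals the left operand's closure size = 1 (its accept is not ε-reachable, so the closure stops there)
  01 | 0 | 1 — new start ε-reaches every alternative's start; none of them accept ε, so the new accept is not reached: C = 1 + 1 + 1 + 1 = 4
  (01 | 0 | 1)* — C = 1 (new start) + 4 (body) + 1 (new accept) = 6
  (01 | 0 | 1)*1 — C = 6 + (1−1) = 6 (closure spills across the concat boundary because the left factor accepts ε)
  ((01 | 0 | 1)*1)* — the star's fresh start ε-reaches both the body's start and the fresh accept: C = 2 + 6 = 8
  0 | 1 — C = 1 + 1 + 1 = 3 (the new accept is not ε-reachable since no branch accepts ε)
  1(0 | 1) — same as the first factor's closure: C = 1
  ((01 | 0 | 1)*1)* | 1(0 | 1) — C = 1 (new start) + (8 + 1) + 1 (new accept, since some branch ε-reaches its own accept) = 11

11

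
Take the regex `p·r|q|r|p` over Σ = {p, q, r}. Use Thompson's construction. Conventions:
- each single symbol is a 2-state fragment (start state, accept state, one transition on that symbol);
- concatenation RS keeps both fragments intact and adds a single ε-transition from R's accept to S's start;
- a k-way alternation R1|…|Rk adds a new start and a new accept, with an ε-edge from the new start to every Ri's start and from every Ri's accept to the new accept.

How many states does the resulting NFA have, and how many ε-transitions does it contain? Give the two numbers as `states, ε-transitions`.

12, 9

By structural recursion:
Each of the 5 symbol leaves contributes 2 states and 0 ε-transitions.
  p·r = 4 states, 1 ε-transition
  p·r|q|r|p = 12 states, 9 ε-transitions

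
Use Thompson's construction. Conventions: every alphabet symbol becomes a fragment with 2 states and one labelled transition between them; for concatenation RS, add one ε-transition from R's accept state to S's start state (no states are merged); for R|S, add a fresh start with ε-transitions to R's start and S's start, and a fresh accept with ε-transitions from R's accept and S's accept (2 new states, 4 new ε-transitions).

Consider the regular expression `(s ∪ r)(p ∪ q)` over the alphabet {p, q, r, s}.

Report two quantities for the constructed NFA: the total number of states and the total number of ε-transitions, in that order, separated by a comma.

12, 9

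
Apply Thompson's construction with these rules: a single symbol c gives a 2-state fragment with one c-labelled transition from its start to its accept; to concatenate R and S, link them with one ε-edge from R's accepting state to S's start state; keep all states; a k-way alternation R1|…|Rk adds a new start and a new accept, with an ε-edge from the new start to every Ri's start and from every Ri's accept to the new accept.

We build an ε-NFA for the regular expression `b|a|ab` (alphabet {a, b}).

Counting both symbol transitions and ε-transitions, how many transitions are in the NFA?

11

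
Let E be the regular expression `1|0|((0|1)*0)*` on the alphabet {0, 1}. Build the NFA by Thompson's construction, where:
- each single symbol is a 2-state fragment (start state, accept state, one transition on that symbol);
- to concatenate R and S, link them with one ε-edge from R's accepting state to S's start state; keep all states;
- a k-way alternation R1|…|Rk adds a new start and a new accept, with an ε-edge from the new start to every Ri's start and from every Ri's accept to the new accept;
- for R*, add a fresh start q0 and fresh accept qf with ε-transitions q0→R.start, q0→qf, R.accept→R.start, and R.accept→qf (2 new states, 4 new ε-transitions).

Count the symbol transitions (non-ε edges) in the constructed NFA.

5

Bottom-up over the parse tree:
Each of the 5 symbol leaves contributes exactly 1 symbol transition.
  0|1 — 2 symbol transitions
  (0|1)* — 2 symbol transitions
  (0|1)*0 — 3 symbol transitions
  ((0|1)*0)* — 3 symbol transitions
  1|0|((0|1)*0)* — 5 symbol transitions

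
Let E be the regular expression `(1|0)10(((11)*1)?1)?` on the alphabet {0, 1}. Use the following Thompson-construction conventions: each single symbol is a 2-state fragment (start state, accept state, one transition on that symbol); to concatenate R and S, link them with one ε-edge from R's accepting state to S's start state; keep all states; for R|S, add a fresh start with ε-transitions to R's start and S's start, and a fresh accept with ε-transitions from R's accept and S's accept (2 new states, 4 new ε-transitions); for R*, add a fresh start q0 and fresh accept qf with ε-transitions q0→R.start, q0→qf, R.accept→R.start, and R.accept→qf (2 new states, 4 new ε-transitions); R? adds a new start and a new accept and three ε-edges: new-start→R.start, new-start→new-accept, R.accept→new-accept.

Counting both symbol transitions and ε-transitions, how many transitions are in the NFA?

Bottom-up over the parse tree:
Each of the 8 symbol leaves contributes 1 transition (1 symbol, 0 ε).
  1|0 — 6 transitions (2 symbol, 4 ε)
  11 — 3 transitions (2 symbol, 1 ε)
  (11)* — 7 transitions (2 symbol, 5 ε)
  (11)*1 — 9 transitions (3 symbol, 6 ε)
  ((11)*1)? — 12 transitions (3 symbol, 9 ε)
  ((11)*1)?1 — 14 transitions (4 symbol, 10 ε)
  (((11)*1)?1)? — 17 transitions (4 symbol, 13 ε)
  (1|0)10(((11)*1)?1)? — 28 transitions (8 symbol, 20 ε)

28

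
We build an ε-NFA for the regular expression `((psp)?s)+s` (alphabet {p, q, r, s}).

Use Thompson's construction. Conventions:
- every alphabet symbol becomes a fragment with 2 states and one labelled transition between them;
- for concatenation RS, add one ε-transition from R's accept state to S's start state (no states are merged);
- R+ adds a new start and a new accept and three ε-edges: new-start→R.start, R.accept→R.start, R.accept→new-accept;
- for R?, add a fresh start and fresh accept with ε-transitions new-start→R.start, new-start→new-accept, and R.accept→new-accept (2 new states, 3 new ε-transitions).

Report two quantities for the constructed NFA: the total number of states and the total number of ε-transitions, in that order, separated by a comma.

14, 10

Per subexpression:
Each of the 5 symbol leaves contributes 2 states and 0 ε-transitions.
  psp — 6 states, 2 ε-transitions
  (psp)? — 8 states, 5 ε-transitions
  (psp)?s — 10 states, 6 ε-transitions
  ((psp)?s)+ — 12 states, 9 ε-transitions
  ((psp)?s)+s — 14 states, 10 ε-transitions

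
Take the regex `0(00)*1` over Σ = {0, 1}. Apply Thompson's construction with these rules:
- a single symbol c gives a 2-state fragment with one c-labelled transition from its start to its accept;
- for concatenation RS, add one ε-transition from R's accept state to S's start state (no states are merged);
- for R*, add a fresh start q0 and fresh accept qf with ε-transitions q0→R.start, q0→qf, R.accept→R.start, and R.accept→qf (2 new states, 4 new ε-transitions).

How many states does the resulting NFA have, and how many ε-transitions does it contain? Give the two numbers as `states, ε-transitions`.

By structural recursion:
Each of the 4 symbol leaves contributes 2 states and 0 ε-transitions.
  00 → 4 states, 1 ε-transition
  (00)* → 6 states, 5 ε-transitions
  0(00)*1 → 10 states, 7 ε-transitions

10, 7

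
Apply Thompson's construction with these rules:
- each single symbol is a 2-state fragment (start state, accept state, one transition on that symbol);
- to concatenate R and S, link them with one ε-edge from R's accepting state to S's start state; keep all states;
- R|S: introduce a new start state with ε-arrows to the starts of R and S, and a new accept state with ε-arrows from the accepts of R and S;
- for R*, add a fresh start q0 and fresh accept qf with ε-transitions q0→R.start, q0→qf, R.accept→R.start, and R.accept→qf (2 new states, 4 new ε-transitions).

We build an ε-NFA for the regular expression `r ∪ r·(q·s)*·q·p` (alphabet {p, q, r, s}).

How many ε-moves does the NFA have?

12

By structural recursion:
Each of the 6 symbol leaves contributes 0 ε-transitions.
  q·s → 1 ε-transition
  (q·s)* → 5 ε-transitions
  r·(q·s)*·q·p → 8 ε-transitions
  r ∪ r·(q·s)*·q·p → 12 ε-transitions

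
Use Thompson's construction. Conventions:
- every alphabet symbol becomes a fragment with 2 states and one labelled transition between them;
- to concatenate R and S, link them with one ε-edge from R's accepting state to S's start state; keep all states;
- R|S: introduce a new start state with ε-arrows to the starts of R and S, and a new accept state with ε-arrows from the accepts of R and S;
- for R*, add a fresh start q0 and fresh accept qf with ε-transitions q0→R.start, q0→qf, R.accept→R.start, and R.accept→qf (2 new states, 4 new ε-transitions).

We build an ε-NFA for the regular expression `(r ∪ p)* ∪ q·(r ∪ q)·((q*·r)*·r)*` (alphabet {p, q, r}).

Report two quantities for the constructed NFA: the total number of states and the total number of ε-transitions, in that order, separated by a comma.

By structural recursion:
Each of the 8 symbol leaves contributes 2 states and 0 ε-transitions.
  r ∪ p : 6 states, 4 ε-transitions
  (r ∪ p)* : 8 states, 8 ε-transitions
  r ∪ q : 6 states, 4 ε-transitions
  q* : 4 states, 4 ε-transitions
  q*·r : 6 states, 5 ε-transitions
  (q*·r)* : 8 states, 9 ε-transitions
  (q*·r)*·r : 10 states, 10 ε-transitions
  ((q*·r)*·r)* : 12 states, 14 ε-transitions
  q·(r ∪ q)·((q*·r)*·r)* : 20 states, 20 ε-transitions
  (r ∪ p)* ∪ q·(r ∪ q)·((q*·r)*·r)* : 30 states, 32 ε-transitions

30, 32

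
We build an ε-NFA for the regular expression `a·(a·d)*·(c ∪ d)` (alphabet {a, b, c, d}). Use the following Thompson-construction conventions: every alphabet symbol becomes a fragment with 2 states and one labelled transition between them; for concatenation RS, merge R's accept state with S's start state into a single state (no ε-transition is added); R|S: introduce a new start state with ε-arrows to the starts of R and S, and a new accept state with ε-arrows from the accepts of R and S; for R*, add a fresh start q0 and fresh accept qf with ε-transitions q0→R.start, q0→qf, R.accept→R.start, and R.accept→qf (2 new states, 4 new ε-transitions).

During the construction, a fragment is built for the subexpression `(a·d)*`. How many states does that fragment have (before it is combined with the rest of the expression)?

Fragment for `(a·d)*`:
Each of the 2 symbol leaves contributes a 2-state fragment.
  a·d — 3 states
  (a·d)* — 5 states

5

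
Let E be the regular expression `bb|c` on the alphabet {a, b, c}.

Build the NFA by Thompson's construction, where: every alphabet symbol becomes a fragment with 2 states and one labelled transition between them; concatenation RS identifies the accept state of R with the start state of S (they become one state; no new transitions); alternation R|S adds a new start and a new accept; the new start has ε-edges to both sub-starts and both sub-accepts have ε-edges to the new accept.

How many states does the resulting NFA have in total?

Recursing over subexpressions:
Each of the 3 symbol leaves contributes a 2-state fragment.
  bb = 3 states
  bb|c = 7 states

7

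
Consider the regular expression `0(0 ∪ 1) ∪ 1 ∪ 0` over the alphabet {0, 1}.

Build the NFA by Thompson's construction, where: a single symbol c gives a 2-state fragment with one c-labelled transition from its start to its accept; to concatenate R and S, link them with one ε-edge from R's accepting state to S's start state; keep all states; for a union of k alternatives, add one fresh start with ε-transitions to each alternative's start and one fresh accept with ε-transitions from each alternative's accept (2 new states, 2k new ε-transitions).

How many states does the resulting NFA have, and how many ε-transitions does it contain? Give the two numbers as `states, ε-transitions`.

Building bottom-up:
Each of the 5 symbol leaves contributes 2 states and 0 ε-transitions.
  0 ∪ 1 → 6 states, 4 ε-transitions
  0(0 ∪ 1) → 8 states, 5 ε-transitions
  0(0 ∪ 1) ∪ 1 ∪ 0 → 14 states, 11 ε-transitions

14, 11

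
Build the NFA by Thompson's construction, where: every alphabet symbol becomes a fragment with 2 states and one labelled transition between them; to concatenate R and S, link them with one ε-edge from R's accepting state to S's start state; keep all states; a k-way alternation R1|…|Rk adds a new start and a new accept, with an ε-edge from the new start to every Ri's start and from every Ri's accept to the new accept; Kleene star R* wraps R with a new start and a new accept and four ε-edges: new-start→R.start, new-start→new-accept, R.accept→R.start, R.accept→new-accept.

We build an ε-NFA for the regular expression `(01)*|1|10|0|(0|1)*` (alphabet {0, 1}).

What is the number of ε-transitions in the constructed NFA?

24

By structural recursion:
Each of the 8 symbol leaves contributes 0 ε-transitions.
  01 : 1 ε-transition
  (01)* : 5 ε-transitions
  10 : 1 ε-transition
  0|1 : 4 ε-transitions
  (0|1)* : 8 ε-transitions
  (01)*|1|10|0|(0|1)* : 24 ε-transitions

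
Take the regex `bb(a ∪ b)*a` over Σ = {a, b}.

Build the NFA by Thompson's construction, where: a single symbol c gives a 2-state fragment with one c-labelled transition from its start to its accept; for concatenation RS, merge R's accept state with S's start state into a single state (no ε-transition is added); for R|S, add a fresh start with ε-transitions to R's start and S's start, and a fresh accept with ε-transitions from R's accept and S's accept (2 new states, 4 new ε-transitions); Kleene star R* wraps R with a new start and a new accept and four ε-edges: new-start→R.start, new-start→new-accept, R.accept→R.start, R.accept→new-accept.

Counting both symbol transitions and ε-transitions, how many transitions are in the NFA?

Bottom-up over the parse tree:
Each of the 5 symbol leaves contributes 1 transition (1 symbol, 0 ε).
  a ∪ b — 6 transitions (2 symbol, 4 ε)
  (a ∪ b)* — 10 transitions (2 symbol, 8 ε)
  bb(a ∪ b)*a — 13 transitions (5 symbol, 8 ε)

13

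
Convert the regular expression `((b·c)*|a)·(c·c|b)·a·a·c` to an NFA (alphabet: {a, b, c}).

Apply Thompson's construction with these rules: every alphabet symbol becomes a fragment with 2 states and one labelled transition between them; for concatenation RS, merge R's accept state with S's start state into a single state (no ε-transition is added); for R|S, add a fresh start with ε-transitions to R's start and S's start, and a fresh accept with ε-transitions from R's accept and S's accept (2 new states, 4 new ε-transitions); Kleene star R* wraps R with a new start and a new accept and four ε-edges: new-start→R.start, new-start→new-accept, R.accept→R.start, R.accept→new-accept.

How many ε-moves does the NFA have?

Bottom-up over the parse tree:
Each of the 9 symbol leaves contributes 0 ε-transitions.
  b·c : 0 ε-transitions
  (b·c)* : 4 ε-transitions
  (b·c)*|a : 8 ε-transitions
  c·c : 0 ε-transitions
  c·c|b : 4 ε-transitions
  ((b·c)*|a)·(c·c|b)·a·a·c : 12 ε-transitions

12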